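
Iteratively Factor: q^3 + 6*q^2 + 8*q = (q + 4)*(q^2 + 2*q) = (q + 2)*(q + 4)*(q)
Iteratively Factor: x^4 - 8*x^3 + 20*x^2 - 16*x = (x - 2)*(x^3 - 6*x^2 + 8*x) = (x - 2)^2*(x^2 - 4*x) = x*(x - 2)^2*(x - 4)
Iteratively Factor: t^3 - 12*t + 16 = (t - 2)*(t^2 + 2*t - 8) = (t - 2)^2*(t + 4)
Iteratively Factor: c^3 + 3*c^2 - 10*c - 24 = (c + 2)*(c^2 + c - 12) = (c - 3)*(c + 2)*(c + 4)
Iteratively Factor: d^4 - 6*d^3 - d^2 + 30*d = (d - 3)*(d^3 - 3*d^2 - 10*d) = (d - 5)*(d - 3)*(d^2 + 2*d) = (d - 5)*(d - 3)*(d + 2)*(d)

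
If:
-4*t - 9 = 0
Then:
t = -9/4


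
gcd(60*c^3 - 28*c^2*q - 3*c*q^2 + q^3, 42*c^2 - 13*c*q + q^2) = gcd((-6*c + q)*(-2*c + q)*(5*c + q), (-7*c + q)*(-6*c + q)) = -6*c + q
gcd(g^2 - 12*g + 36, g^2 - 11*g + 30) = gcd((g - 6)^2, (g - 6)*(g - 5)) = g - 6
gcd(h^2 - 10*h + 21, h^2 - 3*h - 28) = h - 7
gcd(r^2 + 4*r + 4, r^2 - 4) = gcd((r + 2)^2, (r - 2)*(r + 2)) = r + 2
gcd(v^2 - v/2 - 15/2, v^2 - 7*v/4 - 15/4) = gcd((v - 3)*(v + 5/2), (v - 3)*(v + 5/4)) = v - 3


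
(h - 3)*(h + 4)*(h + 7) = h^3 + 8*h^2 - 5*h - 84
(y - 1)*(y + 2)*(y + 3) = y^3 + 4*y^2 + y - 6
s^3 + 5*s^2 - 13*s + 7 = (s - 1)^2*(s + 7)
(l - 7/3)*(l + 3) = l^2 + 2*l/3 - 7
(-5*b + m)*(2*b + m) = -10*b^2 - 3*b*m + m^2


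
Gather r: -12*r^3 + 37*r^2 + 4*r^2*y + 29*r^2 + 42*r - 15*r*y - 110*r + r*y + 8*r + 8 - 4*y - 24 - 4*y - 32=-12*r^3 + r^2*(4*y + 66) + r*(-14*y - 60) - 8*y - 48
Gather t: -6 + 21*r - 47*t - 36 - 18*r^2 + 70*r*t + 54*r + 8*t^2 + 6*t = -18*r^2 + 75*r + 8*t^2 + t*(70*r - 41) - 42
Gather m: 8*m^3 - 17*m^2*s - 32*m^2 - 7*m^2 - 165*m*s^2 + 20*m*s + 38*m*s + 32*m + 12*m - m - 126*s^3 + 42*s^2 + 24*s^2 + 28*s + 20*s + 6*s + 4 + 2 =8*m^3 + m^2*(-17*s - 39) + m*(-165*s^2 + 58*s + 43) - 126*s^3 + 66*s^2 + 54*s + 6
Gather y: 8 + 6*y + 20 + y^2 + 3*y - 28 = y^2 + 9*y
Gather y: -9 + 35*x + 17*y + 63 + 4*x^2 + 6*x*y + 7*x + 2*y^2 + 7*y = 4*x^2 + 42*x + 2*y^2 + y*(6*x + 24) + 54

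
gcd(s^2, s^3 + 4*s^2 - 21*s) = s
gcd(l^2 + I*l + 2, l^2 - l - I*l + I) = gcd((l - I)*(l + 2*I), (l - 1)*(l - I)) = l - I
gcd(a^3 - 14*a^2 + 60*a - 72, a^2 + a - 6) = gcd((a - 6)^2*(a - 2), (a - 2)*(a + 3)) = a - 2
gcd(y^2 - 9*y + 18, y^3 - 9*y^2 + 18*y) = y^2 - 9*y + 18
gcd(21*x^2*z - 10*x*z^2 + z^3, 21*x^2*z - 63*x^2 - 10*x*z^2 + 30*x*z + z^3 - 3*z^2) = 21*x^2 - 10*x*z + z^2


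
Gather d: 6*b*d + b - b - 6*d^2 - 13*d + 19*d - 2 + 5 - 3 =-6*d^2 + d*(6*b + 6)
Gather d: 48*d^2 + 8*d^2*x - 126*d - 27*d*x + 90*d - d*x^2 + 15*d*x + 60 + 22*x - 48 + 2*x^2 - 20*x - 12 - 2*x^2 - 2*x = d^2*(8*x + 48) + d*(-x^2 - 12*x - 36)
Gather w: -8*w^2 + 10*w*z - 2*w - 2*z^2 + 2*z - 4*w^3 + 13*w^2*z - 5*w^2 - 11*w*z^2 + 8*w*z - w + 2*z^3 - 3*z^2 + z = -4*w^3 + w^2*(13*z - 13) + w*(-11*z^2 + 18*z - 3) + 2*z^3 - 5*z^2 + 3*z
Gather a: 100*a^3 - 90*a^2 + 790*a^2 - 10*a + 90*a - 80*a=100*a^3 + 700*a^2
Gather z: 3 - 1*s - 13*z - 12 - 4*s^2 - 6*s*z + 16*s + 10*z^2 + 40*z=-4*s^2 + 15*s + 10*z^2 + z*(27 - 6*s) - 9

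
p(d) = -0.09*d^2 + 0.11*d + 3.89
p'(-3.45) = 0.73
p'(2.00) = -0.25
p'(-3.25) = 0.70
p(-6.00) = -0.01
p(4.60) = 2.49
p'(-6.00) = 1.19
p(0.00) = 3.89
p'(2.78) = -0.39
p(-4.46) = 1.61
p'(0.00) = 0.11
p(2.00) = 3.75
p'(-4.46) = 0.91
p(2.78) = 3.50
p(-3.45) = 2.44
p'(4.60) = -0.72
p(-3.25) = 2.58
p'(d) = 0.11 - 0.18*d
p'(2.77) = -0.39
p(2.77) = 3.50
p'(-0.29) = 0.16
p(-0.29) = 3.85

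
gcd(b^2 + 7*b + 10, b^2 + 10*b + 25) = b + 5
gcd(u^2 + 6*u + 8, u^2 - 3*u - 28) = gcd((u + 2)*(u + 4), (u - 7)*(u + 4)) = u + 4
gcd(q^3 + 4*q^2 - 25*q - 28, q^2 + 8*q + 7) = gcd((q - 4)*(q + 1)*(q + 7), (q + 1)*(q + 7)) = q^2 + 8*q + 7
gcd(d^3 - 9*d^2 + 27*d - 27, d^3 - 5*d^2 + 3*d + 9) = d^2 - 6*d + 9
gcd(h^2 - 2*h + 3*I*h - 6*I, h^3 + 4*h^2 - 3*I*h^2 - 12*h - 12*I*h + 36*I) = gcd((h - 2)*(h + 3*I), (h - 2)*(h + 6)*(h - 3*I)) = h - 2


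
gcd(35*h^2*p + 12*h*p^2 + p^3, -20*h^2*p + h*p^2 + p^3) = 5*h*p + p^2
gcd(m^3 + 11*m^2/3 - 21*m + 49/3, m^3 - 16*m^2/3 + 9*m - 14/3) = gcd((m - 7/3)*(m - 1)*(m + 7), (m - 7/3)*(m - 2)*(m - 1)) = m^2 - 10*m/3 + 7/3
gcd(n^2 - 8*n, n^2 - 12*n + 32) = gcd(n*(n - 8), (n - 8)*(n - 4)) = n - 8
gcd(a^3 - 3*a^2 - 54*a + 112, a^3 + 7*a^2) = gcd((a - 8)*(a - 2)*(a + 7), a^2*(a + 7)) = a + 7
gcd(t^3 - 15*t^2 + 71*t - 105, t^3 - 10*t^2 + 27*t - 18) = t - 3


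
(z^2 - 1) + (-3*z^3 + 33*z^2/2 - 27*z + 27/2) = -3*z^3 + 35*z^2/2 - 27*z + 25/2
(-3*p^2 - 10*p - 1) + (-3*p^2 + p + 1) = -6*p^2 - 9*p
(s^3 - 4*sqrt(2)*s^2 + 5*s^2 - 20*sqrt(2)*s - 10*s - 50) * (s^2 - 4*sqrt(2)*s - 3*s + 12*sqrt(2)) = s^5 - 8*sqrt(2)*s^4 + 2*s^4 - 16*sqrt(2)*s^3 + 7*s^3 + 44*s^2 + 160*sqrt(2)*s^2 - 330*s + 80*sqrt(2)*s - 600*sqrt(2)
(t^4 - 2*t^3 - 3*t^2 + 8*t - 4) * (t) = t^5 - 2*t^4 - 3*t^3 + 8*t^2 - 4*t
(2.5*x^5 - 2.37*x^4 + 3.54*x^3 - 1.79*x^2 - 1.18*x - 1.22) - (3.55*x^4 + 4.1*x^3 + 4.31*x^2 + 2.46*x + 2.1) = 2.5*x^5 - 5.92*x^4 - 0.56*x^3 - 6.1*x^2 - 3.64*x - 3.32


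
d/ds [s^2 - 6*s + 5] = 2*s - 6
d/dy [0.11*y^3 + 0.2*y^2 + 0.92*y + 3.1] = 0.33*y^2 + 0.4*y + 0.92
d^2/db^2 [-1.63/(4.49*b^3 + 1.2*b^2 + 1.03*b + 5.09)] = ((43.9122*b + 3.912)*(4.49*b^3 + 1.2*b^2 + 1.03*b + 5.09) - 1.63*(13.47*b^2 + 2.4*b + 1.03)*(26.94*b^2 + 4.8*b + 2.06))/(4.49*b^3 + 1.2*b^2 + 1.03*b + 5.09)^3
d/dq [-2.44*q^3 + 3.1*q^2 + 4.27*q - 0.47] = -7.32*q^2 + 6.2*q + 4.27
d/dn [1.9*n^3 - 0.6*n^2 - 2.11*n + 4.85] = 5.7*n^2 - 1.2*n - 2.11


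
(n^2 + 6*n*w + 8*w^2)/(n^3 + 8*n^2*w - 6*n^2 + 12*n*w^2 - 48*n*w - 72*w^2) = (n + 4*w)/(n^2 + 6*n*w - 6*n - 36*w)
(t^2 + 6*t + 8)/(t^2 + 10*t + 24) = (t + 2)/(t + 6)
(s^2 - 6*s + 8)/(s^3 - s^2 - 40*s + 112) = (s - 2)/(s^2 + 3*s - 28)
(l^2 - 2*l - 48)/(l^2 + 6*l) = (l - 8)/l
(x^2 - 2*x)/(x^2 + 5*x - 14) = x/(x + 7)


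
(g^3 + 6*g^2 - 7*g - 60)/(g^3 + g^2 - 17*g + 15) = (g + 4)/(g - 1)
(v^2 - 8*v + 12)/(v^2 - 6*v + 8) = (v - 6)/(v - 4)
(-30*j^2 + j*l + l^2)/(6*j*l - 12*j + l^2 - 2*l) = (-5*j + l)/(l - 2)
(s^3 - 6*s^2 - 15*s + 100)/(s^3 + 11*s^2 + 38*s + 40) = (s^2 - 10*s + 25)/(s^2 + 7*s + 10)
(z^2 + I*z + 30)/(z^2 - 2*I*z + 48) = (z - 5*I)/(z - 8*I)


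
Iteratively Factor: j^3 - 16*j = (j)*(j^2 - 16) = j*(j + 4)*(j - 4)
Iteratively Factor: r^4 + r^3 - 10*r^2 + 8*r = (r)*(r^3 + r^2 - 10*r + 8) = r*(r - 1)*(r^2 + 2*r - 8) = r*(r - 2)*(r - 1)*(r + 4)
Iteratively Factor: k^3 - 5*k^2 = (k)*(k^2 - 5*k) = k^2*(k - 5)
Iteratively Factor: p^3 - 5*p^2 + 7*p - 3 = (p - 3)*(p^2 - 2*p + 1) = (p - 3)*(p - 1)*(p - 1)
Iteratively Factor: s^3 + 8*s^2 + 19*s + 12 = (s + 1)*(s^2 + 7*s + 12) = (s + 1)*(s + 3)*(s + 4)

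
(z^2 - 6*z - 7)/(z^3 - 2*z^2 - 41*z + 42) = (z + 1)/(z^2 + 5*z - 6)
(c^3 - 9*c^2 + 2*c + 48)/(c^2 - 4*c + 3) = (c^2 - 6*c - 16)/(c - 1)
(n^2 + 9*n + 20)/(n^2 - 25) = (n + 4)/(n - 5)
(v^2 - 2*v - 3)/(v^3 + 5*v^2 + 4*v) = (v - 3)/(v*(v + 4))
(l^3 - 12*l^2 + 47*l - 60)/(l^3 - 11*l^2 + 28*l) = (l^2 - 8*l + 15)/(l*(l - 7))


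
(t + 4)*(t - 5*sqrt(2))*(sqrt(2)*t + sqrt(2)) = sqrt(2)*t^3 - 10*t^2 + 5*sqrt(2)*t^2 - 50*t + 4*sqrt(2)*t - 40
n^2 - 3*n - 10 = (n - 5)*(n + 2)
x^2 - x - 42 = (x - 7)*(x + 6)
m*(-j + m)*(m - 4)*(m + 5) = -j*m^3 - j*m^2 + 20*j*m + m^4 + m^3 - 20*m^2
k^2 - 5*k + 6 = (k - 3)*(k - 2)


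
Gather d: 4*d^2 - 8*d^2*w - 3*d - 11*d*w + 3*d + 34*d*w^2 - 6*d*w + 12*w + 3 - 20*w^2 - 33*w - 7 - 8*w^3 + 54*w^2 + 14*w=d^2*(4 - 8*w) + d*(34*w^2 - 17*w) - 8*w^3 + 34*w^2 - 7*w - 4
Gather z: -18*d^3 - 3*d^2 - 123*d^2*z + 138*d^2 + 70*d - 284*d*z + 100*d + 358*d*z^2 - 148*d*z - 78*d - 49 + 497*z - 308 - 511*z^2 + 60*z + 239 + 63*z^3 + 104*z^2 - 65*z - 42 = -18*d^3 + 135*d^2 + 92*d + 63*z^3 + z^2*(358*d - 407) + z*(-123*d^2 - 432*d + 492) - 160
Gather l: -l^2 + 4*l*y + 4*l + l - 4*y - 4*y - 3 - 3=-l^2 + l*(4*y + 5) - 8*y - 6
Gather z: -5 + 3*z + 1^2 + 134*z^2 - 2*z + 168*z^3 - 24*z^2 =168*z^3 + 110*z^2 + z - 4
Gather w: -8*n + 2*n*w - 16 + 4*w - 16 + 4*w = -8*n + w*(2*n + 8) - 32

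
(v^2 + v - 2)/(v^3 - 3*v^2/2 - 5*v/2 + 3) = 2*(v + 2)/(2*v^2 - v - 6)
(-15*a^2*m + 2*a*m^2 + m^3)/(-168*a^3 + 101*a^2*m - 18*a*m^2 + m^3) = m*(5*a + m)/(56*a^2 - 15*a*m + m^2)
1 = 1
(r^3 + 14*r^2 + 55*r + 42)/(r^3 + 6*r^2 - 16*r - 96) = (r^2 + 8*r + 7)/(r^2 - 16)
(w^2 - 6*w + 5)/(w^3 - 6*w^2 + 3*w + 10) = (w - 1)/(w^2 - w - 2)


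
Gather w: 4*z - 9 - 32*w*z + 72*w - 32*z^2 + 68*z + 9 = w*(72 - 32*z) - 32*z^2 + 72*z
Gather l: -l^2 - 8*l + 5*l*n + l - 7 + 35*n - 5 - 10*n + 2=-l^2 + l*(5*n - 7) + 25*n - 10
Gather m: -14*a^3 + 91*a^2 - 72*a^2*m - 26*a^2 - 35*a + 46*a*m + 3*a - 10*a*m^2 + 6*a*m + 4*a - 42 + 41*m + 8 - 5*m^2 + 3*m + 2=-14*a^3 + 65*a^2 - 28*a + m^2*(-10*a - 5) + m*(-72*a^2 + 52*a + 44) - 32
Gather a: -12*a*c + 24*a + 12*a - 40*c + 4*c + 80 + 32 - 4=a*(36 - 12*c) - 36*c + 108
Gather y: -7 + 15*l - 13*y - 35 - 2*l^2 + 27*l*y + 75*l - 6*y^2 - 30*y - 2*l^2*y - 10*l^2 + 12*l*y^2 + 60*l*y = -12*l^2 + 90*l + y^2*(12*l - 6) + y*(-2*l^2 + 87*l - 43) - 42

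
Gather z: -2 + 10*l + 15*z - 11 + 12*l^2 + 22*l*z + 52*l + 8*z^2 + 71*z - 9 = 12*l^2 + 62*l + 8*z^2 + z*(22*l + 86) - 22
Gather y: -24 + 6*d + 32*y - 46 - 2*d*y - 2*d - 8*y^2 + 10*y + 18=4*d - 8*y^2 + y*(42 - 2*d) - 52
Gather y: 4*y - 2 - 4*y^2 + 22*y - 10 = -4*y^2 + 26*y - 12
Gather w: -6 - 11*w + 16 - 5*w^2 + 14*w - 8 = -5*w^2 + 3*w + 2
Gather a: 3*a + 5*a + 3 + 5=8*a + 8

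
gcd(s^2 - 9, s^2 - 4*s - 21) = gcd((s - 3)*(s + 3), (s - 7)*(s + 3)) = s + 3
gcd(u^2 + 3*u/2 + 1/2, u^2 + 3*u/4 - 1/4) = u + 1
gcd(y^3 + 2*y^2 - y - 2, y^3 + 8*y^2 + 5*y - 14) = y^2 + y - 2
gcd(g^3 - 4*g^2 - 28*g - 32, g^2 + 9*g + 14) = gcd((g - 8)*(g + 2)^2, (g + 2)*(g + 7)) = g + 2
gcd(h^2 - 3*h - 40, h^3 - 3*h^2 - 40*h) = h^2 - 3*h - 40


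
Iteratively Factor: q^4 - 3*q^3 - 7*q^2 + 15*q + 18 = (q + 1)*(q^3 - 4*q^2 - 3*q + 18) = (q - 3)*(q + 1)*(q^2 - q - 6) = (q - 3)^2*(q + 1)*(q + 2)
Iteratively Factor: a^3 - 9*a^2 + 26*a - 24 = (a - 2)*(a^2 - 7*a + 12) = (a - 4)*(a - 2)*(a - 3)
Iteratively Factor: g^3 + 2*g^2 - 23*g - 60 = (g - 5)*(g^2 + 7*g + 12) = (g - 5)*(g + 3)*(g + 4)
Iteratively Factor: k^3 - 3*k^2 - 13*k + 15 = (k + 3)*(k^2 - 6*k + 5) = (k - 5)*(k + 3)*(k - 1)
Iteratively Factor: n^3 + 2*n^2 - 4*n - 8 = (n + 2)*(n^2 - 4) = (n - 2)*(n + 2)*(n + 2)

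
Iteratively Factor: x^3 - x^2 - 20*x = (x - 5)*(x^2 + 4*x) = x*(x - 5)*(x + 4)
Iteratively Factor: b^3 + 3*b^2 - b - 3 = (b + 3)*(b^2 - 1) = (b - 1)*(b + 3)*(b + 1)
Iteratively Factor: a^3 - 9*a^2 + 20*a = (a - 5)*(a^2 - 4*a) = (a - 5)*(a - 4)*(a)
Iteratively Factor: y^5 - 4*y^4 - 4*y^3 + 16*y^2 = (y)*(y^4 - 4*y^3 - 4*y^2 + 16*y) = y*(y - 2)*(y^3 - 2*y^2 - 8*y) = y*(y - 2)*(y + 2)*(y^2 - 4*y) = y^2*(y - 2)*(y + 2)*(y - 4)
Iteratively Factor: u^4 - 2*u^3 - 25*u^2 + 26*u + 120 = (u - 5)*(u^3 + 3*u^2 - 10*u - 24) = (u - 5)*(u + 2)*(u^2 + u - 12) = (u - 5)*(u + 2)*(u + 4)*(u - 3)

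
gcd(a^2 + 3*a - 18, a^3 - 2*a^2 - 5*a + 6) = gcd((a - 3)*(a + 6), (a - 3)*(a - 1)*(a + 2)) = a - 3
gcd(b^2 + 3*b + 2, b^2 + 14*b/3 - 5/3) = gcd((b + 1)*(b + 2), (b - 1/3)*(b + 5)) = 1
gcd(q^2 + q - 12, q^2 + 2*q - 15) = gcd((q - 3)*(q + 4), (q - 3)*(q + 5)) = q - 3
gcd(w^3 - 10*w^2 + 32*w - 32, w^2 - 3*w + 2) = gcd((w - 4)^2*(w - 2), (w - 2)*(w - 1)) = w - 2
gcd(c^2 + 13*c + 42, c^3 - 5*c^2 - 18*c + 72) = 1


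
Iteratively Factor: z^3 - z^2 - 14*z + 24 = (z - 3)*(z^2 + 2*z - 8) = (z - 3)*(z - 2)*(z + 4)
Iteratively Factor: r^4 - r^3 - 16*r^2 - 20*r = (r - 5)*(r^3 + 4*r^2 + 4*r) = r*(r - 5)*(r^2 + 4*r + 4) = r*(r - 5)*(r + 2)*(r + 2)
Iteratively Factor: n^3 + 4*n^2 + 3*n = (n + 1)*(n^2 + 3*n) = n*(n + 1)*(n + 3)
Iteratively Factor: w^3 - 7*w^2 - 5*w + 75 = (w - 5)*(w^2 - 2*w - 15) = (w - 5)*(w + 3)*(w - 5)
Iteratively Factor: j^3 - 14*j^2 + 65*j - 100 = (j - 4)*(j^2 - 10*j + 25) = (j - 5)*(j - 4)*(j - 5)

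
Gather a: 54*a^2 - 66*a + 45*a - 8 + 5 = 54*a^2 - 21*a - 3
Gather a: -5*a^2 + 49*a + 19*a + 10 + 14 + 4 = -5*a^2 + 68*a + 28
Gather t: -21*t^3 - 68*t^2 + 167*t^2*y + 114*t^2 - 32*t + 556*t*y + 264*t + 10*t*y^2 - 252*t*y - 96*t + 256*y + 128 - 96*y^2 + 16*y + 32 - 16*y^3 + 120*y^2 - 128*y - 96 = -21*t^3 + t^2*(167*y + 46) + t*(10*y^2 + 304*y + 136) - 16*y^3 + 24*y^2 + 144*y + 64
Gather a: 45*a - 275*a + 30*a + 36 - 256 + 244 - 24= -200*a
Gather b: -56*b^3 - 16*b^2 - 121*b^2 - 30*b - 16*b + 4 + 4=-56*b^3 - 137*b^2 - 46*b + 8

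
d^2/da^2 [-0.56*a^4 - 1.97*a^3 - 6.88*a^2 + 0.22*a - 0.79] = -6.72*a^2 - 11.82*a - 13.76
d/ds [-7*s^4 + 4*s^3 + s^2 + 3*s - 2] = -28*s^3 + 12*s^2 + 2*s + 3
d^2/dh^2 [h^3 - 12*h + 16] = 6*h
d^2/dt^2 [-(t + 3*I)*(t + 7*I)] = -2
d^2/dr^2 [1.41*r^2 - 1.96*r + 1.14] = 2.82000000000000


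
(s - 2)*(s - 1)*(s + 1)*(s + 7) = s^4 + 5*s^3 - 15*s^2 - 5*s + 14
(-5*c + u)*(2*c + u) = -10*c^2 - 3*c*u + u^2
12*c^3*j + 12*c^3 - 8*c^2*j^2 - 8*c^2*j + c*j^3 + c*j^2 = (-6*c + j)*(-2*c + j)*(c*j + c)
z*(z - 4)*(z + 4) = z^3 - 16*z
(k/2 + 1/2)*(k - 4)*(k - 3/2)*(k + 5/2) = k^4/2 - k^3 - 43*k^2/8 + 29*k/8 + 15/2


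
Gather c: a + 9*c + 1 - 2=a + 9*c - 1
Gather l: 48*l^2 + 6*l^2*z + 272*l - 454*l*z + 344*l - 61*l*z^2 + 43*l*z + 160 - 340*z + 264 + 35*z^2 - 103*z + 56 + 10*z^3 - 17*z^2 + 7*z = l^2*(6*z + 48) + l*(-61*z^2 - 411*z + 616) + 10*z^3 + 18*z^2 - 436*z + 480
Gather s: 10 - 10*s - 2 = 8 - 10*s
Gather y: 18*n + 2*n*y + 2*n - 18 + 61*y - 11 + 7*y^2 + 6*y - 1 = 20*n + 7*y^2 + y*(2*n + 67) - 30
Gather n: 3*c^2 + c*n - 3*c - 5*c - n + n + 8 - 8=3*c^2 + c*n - 8*c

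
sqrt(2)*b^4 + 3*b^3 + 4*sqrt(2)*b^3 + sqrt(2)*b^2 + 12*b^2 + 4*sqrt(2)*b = b*(b + 4)*(b + sqrt(2))*(sqrt(2)*b + 1)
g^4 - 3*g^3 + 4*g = g*(g - 2)^2*(g + 1)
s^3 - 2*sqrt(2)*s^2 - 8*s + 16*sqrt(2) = (s - 2*sqrt(2))^2*(s + 2*sqrt(2))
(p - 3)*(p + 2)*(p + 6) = p^3 + 5*p^2 - 12*p - 36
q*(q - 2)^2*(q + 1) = q^4 - 3*q^3 + 4*q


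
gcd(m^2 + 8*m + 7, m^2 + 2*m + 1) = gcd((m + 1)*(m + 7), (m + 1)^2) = m + 1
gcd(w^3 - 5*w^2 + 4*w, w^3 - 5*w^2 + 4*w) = w^3 - 5*w^2 + 4*w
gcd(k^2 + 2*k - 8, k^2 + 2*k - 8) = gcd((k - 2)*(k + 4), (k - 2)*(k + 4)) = k^2 + 2*k - 8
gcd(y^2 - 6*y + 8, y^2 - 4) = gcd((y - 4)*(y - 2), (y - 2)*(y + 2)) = y - 2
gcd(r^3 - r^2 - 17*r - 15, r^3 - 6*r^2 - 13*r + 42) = r + 3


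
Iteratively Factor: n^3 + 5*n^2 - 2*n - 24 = (n + 4)*(n^2 + n - 6) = (n + 3)*(n + 4)*(n - 2)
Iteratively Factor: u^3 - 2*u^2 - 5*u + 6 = (u - 1)*(u^2 - u - 6) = (u - 1)*(u + 2)*(u - 3)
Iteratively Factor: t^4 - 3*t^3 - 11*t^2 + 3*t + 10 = (t + 1)*(t^3 - 4*t^2 - 7*t + 10) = (t - 1)*(t + 1)*(t^2 - 3*t - 10) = (t - 5)*(t - 1)*(t + 1)*(t + 2)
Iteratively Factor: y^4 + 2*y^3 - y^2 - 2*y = (y - 1)*(y^3 + 3*y^2 + 2*y) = y*(y - 1)*(y^2 + 3*y + 2) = y*(y - 1)*(y + 2)*(y + 1)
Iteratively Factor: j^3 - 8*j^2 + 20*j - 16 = (j - 2)*(j^2 - 6*j + 8) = (j - 4)*(j - 2)*(j - 2)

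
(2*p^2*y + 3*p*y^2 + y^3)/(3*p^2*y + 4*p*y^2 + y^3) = (2*p + y)/(3*p + y)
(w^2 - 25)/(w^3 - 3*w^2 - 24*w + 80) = (w - 5)/(w^2 - 8*w + 16)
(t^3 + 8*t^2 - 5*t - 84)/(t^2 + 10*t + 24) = (t^2 + 4*t - 21)/(t + 6)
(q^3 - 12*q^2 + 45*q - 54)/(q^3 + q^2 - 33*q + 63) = (q - 6)/(q + 7)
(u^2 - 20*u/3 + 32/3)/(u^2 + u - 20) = (u - 8/3)/(u + 5)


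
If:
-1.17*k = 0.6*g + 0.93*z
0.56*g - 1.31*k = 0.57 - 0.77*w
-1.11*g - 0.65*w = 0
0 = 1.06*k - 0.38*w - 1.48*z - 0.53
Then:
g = -22.49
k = 12.53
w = 38.41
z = -1.25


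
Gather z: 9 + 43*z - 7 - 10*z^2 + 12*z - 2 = -10*z^2 + 55*z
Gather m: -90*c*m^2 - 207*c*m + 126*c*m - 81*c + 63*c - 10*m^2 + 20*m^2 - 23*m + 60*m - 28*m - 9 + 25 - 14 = -18*c + m^2*(10 - 90*c) + m*(9 - 81*c) + 2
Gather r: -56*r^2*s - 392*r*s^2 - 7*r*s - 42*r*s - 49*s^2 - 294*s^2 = -56*r^2*s + r*(-392*s^2 - 49*s) - 343*s^2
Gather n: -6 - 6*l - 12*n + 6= -6*l - 12*n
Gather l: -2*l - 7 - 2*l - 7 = -4*l - 14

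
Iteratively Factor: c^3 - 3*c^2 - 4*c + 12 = (c + 2)*(c^2 - 5*c + 6) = (c - 3)*(c + 2)*(c - 2)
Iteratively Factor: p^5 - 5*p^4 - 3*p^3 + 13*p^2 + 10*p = (p + 1)*(p^4 - 6*p^3 + 3*p^2 + 10*p) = (p + 1)^2*(p^3 - 7*p^2 + 10*p) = (p - 2)*(p + 1)^2*(p^2 - 5*p) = (p - 5)*(p - 2)*(p + 1)^2*(p)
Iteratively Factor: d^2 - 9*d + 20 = (d - 4)*(d - 5)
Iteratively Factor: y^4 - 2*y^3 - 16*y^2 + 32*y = (y)*(y^3 - 2*y^2 - 16*y + 32) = y*(y - 2)*(y^2 - 16) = y*(y - 2)*(y + 4)*(y - 4)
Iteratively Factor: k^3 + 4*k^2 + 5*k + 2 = (k + 1)*(k^2 + 3*k + 2) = (k + 1)*(k + 2)*(k + 1)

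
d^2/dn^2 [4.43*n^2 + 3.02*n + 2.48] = 8.86000000000000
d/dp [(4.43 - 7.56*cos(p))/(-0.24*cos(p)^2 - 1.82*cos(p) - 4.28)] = (1.8144*cos(p)^2 - 2.1264*cos(p) - 40.4194)*sin(p)/(0.0576*cos(p)^4 + 0.8736*cos(p)^3 + 5.3668*cos(p)^2 + 15.5792*cos(p) + 18.3184)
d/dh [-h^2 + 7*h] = 7 - 2*h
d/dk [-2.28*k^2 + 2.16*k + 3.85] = 2.16 - 4.56*k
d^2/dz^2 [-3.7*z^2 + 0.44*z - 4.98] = -7.40000000000000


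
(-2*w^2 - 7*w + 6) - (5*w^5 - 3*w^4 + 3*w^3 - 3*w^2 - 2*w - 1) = -5*w^5 + 3*w^4 - 3*w^3 + w^2 - 5*w + 7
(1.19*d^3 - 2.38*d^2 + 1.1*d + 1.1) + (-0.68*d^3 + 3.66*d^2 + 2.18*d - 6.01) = 0.51*d^3 + 1.28*d^2 + 3.28*d - 4.91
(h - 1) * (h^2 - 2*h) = h^3 - 3*h^2 + 2*h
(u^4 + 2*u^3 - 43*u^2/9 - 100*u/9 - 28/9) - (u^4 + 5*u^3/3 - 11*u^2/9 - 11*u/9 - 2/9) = u^3/3 - 32*u^2/9 - 89*u/9 - 26/9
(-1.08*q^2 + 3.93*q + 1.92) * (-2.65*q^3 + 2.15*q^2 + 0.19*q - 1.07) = 2.862*q^5 - 12.7365*q^4 + 3.1563*q^3 + 6.0303*q^2 - 3.8403*q - 2.0544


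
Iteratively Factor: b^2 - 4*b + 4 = (b - 2)*(b - 2)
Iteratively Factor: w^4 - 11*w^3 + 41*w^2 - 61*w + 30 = (w - 2)*(w^3 - 9*w^2 + 23*w - 15) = (w - 3)*(w - 2)*(w^2 - 6*w + 5) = (w - 5)*(w - 3)*(w - 2)*(w - 1)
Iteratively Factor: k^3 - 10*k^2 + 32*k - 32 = (k - 2)*(k^2 - 8*k + 16) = (k - 4)*(k - 2)*(k - 4)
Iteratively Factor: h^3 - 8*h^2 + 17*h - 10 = (h - 1)*(h^2 - 7*h + 10) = (h - 2)*(h - 1)*(h - 5)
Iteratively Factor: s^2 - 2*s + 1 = (s - 1)*(s - 1)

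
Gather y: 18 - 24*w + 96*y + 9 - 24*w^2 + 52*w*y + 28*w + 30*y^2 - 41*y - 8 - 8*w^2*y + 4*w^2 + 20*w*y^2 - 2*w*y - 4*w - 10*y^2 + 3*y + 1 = -20*w^2 + y^2*(20*w + 20) + y*(-8*w^2 + 50*w + 58) + 20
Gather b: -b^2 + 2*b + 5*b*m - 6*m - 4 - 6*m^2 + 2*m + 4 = -b^2 + b*(5*m + 2) - 6*m^2 - 4*m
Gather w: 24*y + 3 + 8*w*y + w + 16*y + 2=w*(8*y + 1) + 40*y + 5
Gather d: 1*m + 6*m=7*m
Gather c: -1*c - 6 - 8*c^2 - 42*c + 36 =-8*c^2 - 43*c + 30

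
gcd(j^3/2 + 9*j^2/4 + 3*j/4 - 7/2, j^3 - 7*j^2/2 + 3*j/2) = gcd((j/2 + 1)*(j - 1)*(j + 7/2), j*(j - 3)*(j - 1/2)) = 1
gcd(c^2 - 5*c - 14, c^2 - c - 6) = c + 2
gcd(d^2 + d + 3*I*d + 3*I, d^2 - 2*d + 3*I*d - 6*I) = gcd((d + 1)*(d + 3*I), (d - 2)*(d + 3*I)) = d + 3*I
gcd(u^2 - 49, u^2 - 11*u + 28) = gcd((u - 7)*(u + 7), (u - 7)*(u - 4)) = u - 7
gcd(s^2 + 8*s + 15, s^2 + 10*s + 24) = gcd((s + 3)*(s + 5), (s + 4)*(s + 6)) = 1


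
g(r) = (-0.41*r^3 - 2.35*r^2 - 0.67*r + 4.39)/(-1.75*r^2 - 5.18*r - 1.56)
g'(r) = (3.5*r + 5.18)*(-0.41*r^3 - 2.35*r^2 - 0.67*r + 4.39)/(-1.75*r^2 - 5.18*r - 1.56)^2 + (-1.23*r^2 - 4.7*r - 0.67)/(-1.75*r^2 - 5.18*r - 1.56)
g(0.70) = -0.43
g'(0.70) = 1.30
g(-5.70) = -0.27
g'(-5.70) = 0.34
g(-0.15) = -5.40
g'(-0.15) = 30.54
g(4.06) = 1.25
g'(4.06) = 0.31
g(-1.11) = 1.38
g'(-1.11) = 2.37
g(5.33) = 1.62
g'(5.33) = 0.28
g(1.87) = 0.45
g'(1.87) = 0.49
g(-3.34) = 1.14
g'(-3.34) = 1.62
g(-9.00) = -1.23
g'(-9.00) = 0.26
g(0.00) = -2.81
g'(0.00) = 9.77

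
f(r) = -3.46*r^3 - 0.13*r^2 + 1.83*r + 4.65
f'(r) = -10.38*r^2 - 0.26*r + 1.83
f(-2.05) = 30.16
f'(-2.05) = -41.26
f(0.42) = 5.14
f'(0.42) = -0.11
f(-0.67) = 4.41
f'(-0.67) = -2.66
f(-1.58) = 15.08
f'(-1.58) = -23.67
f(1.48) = -4.14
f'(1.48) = -21.29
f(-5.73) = 640.83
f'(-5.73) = -337.49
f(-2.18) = 35.89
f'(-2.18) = -46.93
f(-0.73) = 4.59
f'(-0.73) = -3.51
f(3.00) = -84.45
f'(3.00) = -92.37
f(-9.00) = 2499.99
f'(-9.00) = -836.61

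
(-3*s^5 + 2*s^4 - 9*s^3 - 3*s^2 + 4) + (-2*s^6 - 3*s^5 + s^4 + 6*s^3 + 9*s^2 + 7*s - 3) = -2*s^6 - 6*s^5 + 3*s^4 - 3*s^3 + 6*s^2 + 7*s + 1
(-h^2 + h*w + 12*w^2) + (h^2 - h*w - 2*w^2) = 10*w^2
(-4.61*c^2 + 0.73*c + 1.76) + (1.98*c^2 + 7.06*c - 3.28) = -2.63*c^2 + 7.79*c - 1.52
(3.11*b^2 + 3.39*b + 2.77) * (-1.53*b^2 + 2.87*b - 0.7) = -4.7583*b^4 + 3.739*b^3 + 3.3142*b^2 + 5.5769*b - 1.939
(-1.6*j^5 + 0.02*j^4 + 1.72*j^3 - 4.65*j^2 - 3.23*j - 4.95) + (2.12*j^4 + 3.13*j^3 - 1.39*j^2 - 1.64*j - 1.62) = -1.6*j^5 + 2.14*j^4 + 4.85*j^3 - 6.04*j^2 - 4.87*j - 6.57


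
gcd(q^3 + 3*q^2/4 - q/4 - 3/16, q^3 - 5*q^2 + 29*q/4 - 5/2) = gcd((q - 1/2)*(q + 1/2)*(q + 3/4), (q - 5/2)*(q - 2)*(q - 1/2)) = q - 1/2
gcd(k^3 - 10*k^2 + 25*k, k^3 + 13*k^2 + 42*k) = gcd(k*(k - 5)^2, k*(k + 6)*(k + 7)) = k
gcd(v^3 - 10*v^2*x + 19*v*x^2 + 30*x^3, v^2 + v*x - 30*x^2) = -v + 5*x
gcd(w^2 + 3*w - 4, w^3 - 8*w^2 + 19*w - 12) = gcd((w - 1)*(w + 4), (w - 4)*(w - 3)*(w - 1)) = w - 1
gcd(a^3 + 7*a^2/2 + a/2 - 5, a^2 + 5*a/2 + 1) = a + 2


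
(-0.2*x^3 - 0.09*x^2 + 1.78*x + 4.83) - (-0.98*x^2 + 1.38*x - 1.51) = -0.2*x^3 + 0.89*x^2 + 0.4*x + 6.34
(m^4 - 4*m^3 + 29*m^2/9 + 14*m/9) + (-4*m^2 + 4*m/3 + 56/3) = m^4 - 4*m^3 - 7*m^2/9 + 26*m/9 + 56/3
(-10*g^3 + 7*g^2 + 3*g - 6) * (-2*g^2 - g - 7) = 20*g^5 - 4*g^4 + 57*g^3 - 40*g^2 - 15*g + 42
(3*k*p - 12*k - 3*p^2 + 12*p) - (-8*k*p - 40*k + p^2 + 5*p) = 11*k*p + 28*k - 4*p^2 + 7*p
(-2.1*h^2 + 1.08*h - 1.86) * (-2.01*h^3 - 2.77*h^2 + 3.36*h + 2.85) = 4.221*h^5 + 3.6462*h^4 - 6.309*h^3 + 2.796*h^2 - 3.1716*h - 5.301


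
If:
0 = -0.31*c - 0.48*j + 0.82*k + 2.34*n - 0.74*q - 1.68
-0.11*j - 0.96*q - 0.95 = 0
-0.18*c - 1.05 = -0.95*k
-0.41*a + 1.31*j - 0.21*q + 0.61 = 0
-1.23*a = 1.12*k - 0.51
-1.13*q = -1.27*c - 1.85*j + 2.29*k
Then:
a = -1.30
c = 4.08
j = -1.01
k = 1.88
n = 0.12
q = -0.87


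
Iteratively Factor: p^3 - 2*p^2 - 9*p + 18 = (p - 3)*(p^2 + p - 6) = (p - 3)*(p + 3)*(p - 2)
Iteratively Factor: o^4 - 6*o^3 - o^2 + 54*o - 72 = (o - 4)*(o^3 - 2*o^2 - 9*o + 18) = (o - 4)*(o - 3)*(o^2 + o - 6) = (o - 4)*(o - 3)*(o + 3)*(o - 2)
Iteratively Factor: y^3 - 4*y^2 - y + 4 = (y + 1)*(y^2 - 5*y + 4) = (y - 4)*(y + 1)*(y - 1)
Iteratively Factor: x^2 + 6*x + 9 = (x + 3)*(x + 3)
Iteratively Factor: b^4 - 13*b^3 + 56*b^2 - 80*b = (b - 5)*(b^3 - 8*b^2 + 16*b) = (b - 5)*(b - 4)*(b^2 - 4*b) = (b - 5)*(b - 4)^2*(b)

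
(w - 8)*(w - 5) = w^2 - 13*w + 40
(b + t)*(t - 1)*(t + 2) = b*t^2 + b*t - 2*b + t^3 + t^2 - 2*t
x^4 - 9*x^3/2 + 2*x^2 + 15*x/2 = x*(x - 3)*(x - 5/2)*(x + 1)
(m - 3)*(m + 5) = m^2 + 2*m - 15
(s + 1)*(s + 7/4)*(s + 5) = s^3 + 31*s^2/4 + 31*s/2 + 35/4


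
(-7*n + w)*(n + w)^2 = -7*n^3 - 13*n^2*w - 5*n*w^2 + w^3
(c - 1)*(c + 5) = c^2 + 4*c - 5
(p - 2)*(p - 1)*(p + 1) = p^3 - 2*p^2 - p + 2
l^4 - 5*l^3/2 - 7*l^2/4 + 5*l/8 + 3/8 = (l - 3)*(l - 1/2)*(l + 1/2)^2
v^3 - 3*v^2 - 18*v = v*(v - 6)*(v + 3)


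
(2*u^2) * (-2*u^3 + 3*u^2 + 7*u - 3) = -4*u^5 + 6*u^4 + 14*u^3 - 6*u^2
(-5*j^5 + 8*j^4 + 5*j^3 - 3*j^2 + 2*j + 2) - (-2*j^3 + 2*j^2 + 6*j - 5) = -5*j^5 + 8*j^4 + 7*j^3 - 5*j^2 - 4*j + 7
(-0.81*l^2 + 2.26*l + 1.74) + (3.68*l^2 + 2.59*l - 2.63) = 2.87*l^2 + 4.85*l - 0.89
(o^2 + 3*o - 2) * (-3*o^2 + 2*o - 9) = -3*o^4 - 7*o^3 + 3*o^2 - 31*o + 18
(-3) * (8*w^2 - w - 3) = -24*w^2 + 3*w + 9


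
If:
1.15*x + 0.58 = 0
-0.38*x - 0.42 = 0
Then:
No Solution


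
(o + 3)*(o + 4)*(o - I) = o^3 + 7*o^2 - I*o^2 + 12*o - 7*I*o - 12*I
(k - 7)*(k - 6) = k^2 - 13*k + 42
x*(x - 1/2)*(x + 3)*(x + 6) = x^4 + 17*x^3/2 + 27*x^2/2 - 9*x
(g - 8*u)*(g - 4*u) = g^2 - 12*g*u + 32*u^2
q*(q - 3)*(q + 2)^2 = q^4 + q^3 - 8*q^2 - 12*q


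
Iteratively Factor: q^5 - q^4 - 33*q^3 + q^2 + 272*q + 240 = (q - 4)*(q^4 + 3*q^3 - 21*q^2 - 83*q - 60) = (q - 4)*(q + 3)*(q^3 - 21*q - 20) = (q - 5)*(q - 4)*(q + 3)*(q^2 + 5*q + 4) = (q - 5)*(q - 4)*(q + 3)*(q + 4)*(q + 1)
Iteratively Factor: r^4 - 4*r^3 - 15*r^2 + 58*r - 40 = (r - 2)*(r^3 - 2*r^2 - 19*r + 20) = (r - 5)*(r - 2)*(r^2 + 3*r - 4) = (r - 5)*(r - 2)*(r - 1)*(r + 4)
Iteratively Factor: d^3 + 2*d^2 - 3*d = (d - 1)*(d^2 + 3*d) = d*(d - 1)*(d + 3)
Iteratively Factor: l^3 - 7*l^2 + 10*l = (l - 5)*(l^2 - 2*l) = (l - 5)*(l - 2)*(l)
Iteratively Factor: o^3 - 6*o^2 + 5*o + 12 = (o + 1)*(o^2 - 7*o + 12) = (o - 3)*(o + 1)*(o - 4)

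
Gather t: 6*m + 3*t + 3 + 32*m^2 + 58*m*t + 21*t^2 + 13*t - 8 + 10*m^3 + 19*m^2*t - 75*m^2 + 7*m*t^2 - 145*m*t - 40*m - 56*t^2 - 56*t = 10*m^3 - 43*m^2 - 34*m + t^2*(7*m - 35) + t*(19*m^2 - 87*m - 40) - 5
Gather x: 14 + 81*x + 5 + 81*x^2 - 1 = 81*x^2 + 81*x + 18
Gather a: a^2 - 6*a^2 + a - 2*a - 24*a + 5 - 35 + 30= -5*a^2 - 25*a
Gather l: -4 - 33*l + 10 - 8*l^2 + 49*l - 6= -8*l^2 + 16*l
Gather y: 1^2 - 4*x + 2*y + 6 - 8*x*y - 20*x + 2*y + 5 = -24*x + y*(4 - 8*x) + 12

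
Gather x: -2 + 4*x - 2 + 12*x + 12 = 16*x + 8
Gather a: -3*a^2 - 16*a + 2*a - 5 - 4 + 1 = -3*a^2 - 14*a - 8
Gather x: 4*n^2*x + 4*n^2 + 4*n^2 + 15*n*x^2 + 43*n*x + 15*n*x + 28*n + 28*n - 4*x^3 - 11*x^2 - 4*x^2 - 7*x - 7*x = 8*n^2 + 56*n - 4*x^3 + x^2*(15*n - 15) + x*(4*n^2 + 58*n - 14)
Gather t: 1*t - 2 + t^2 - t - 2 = t^2 - 4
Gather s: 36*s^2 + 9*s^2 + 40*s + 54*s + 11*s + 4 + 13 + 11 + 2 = 45*s^2 + 105*s + 30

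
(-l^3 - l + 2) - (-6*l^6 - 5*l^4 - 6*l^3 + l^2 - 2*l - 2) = 6*l^6 + 5*l^4 + 5*l^3 - l^2 + l + 4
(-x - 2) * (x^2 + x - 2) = -x^3 - 3*x^2 + 4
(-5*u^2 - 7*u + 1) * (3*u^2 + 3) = -15*u^4 - 21*u^3 - 12*u^2 - 21*u + 3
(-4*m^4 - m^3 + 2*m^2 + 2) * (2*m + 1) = -8*m^5 - 6*m^4 + 3*m^3 + 2*m^2 + 4*m + 2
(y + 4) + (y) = 2*y + 4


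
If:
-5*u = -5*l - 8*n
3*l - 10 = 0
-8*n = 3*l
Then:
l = 10/3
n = -5/4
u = 4/3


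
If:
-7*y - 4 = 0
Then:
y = -4/7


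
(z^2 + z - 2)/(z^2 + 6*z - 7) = (z + 2)/(z + 7)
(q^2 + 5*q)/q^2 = (q + 5)/q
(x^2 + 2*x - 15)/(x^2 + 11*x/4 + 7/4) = 4*(x^2 + 2*x - 15)/(4*x^2 + 11*x + 7)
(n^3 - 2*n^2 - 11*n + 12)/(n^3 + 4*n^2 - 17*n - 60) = (n - 1)/(n + 5)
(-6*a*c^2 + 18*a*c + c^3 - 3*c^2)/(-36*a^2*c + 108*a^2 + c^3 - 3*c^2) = c/(6*a + c)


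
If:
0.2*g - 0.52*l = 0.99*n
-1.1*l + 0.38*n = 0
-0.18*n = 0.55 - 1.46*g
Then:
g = 0.38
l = 0.02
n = 0.07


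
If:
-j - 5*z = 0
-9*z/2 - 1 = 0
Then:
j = 10/9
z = -2/9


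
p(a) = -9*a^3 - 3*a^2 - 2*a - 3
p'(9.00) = -2243.00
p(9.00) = -6825.00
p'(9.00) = -2243.00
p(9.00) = -6825.00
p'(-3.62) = -334.10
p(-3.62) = 391.87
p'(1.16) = -45.29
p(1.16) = -23.40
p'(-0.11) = -1.67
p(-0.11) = -2.80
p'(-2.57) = -164.91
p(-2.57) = 135.10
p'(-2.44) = -148.11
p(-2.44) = 114.76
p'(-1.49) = -53.00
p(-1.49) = 23.09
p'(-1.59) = -60.72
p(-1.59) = 28.77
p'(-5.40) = -756.92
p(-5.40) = 1337.50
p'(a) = -27*a^2 - 6*a - 2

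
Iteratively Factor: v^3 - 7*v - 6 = (v + 2)*(v^2 - 2*v - 3) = (v - 3)*(v + 2)*(v + 1)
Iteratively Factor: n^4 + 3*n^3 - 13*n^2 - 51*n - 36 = (n + 3)*(n^3 - 13*n - 12) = (n - 4)*(n + 3)*(n^2 + 4*n + 3) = (n - 4)*(n + 1)*(n + 3)*(n + 3)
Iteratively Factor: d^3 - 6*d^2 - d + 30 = (d - 5)*(d^2 - d - 6) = (d - 5)*(d - 3)*(d + 2)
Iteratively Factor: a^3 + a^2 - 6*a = (a - 2)*(a^2 + 3*a) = a*(a - 2)*(a + 3)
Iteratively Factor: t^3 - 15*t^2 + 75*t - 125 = (t - 5)*(t^2 - 10*t + 25) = (t - 5)^2*(t - 5)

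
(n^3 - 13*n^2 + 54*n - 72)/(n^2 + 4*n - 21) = (n^2 - 10*n + 24)/(n + 7)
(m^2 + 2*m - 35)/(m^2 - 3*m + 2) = (m^2 + 2*m - 35)/(m^2 - 3*m + 2)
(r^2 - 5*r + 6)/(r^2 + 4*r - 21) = (r - 2)/(r + 7)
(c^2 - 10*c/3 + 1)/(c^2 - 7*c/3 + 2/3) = (c - 3)/(c - 2)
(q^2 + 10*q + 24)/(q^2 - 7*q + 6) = (q^2 + 10*q + 24)/(q^2 - 7*q + 6)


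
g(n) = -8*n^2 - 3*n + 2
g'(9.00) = -147.00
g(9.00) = -673.00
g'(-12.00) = 189.00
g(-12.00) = -1114.00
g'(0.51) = -11.16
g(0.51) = -1.61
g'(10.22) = -166.52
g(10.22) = -864.25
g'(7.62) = -124.92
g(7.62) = -485.38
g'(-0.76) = 9.16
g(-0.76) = -0.34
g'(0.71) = -14.36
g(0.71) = -4.16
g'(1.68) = -29.88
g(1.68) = -25.62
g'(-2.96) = 44.36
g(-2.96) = -59.21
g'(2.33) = -40.28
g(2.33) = -48.42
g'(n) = -16*n - 3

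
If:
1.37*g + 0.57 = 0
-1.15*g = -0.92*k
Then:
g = -0.42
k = -0.52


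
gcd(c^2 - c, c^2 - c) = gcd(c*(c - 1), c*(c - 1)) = c^2 - c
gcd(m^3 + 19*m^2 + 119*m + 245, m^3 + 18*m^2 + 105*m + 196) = m^2 + 14*m + 49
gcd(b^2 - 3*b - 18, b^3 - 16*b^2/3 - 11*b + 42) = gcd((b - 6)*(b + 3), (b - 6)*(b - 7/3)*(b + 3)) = b^2 - 3*b - 18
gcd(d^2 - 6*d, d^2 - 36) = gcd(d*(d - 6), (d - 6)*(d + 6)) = d - 6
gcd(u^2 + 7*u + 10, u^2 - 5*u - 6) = 1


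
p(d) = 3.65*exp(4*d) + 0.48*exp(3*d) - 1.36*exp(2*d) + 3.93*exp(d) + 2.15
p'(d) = 14.6*exp(4*d) + 1.44*exp(3*d) - 2.72*exp(2*d) + 3.93*exp(d)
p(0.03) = 9.40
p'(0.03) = 19.20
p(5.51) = 13626102500.77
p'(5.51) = 54497326716.07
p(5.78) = 40119556709.69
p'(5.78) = 160462218631.00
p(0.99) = 203.70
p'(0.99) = 784.82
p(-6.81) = 2.15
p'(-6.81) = 0.00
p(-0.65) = 4.17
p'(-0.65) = 2.60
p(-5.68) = 2.16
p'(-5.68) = 0.01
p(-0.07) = 7.78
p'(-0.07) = 13.50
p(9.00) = 15736250440860200.00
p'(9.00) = 62944746558785000.00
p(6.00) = 96716592800.22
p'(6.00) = 386835292343.72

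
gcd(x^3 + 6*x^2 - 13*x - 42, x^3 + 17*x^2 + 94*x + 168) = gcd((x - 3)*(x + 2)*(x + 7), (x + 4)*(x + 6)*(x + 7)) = x + 7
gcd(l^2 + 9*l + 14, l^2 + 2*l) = l + 2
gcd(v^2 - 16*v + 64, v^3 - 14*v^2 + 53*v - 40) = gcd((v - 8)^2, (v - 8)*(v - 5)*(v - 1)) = v - 8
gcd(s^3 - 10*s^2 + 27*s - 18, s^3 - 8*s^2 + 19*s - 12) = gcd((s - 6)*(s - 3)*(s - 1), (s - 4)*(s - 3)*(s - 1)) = s^2 - 4*s + 3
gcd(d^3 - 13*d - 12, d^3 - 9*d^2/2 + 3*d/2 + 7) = d + 1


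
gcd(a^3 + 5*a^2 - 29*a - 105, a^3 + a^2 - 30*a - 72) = a + 3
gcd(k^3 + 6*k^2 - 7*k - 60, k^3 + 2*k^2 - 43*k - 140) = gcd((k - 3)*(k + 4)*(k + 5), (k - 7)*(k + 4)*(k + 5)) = k^2 + 9*k + 20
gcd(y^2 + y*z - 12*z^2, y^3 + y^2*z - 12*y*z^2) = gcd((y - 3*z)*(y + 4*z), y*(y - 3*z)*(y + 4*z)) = y^2 + y*z - 12*z^2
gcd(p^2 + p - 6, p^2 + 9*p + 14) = 1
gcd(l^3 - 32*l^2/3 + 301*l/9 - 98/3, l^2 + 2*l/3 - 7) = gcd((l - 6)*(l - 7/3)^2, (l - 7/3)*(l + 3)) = l - 7/3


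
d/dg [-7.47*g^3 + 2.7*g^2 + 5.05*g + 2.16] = -22.41*g^2 + 5.4*g + 5.05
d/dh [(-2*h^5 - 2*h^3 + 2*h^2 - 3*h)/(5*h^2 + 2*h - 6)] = (-30*h^6 - 16*h^5 + 50*h^4 - 8*h^3 + 55*h^2 - 24*h + 18)/(25*h^4 + 20*h^3 - 56*h^2 - 24*h + 36)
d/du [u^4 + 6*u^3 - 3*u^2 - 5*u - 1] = 4*u^3 + 18*u^2 - 6*u - 5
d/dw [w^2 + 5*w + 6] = 2*w + 5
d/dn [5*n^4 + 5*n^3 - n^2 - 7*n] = 20*n^3 + 15*n^2 - 2*n - 7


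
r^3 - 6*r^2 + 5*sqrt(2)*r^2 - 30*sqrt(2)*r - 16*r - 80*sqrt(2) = (r - 8)*(r + 2)*(r + 5*sqrt(2))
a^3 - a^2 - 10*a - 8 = (a - 4)*(a + 1)*(a + 2)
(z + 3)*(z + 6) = z^2 + 9*z + 18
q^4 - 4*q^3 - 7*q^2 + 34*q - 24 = (q - 4)*(q - 2)*(q - 1)*(q + 3)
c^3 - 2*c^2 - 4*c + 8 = (c - 2)^2*(c + 2)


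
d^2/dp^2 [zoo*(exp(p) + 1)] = zoo*exp(p)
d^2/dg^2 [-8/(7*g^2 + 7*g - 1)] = 112*(7*g^2 + 7*g - 7*(2*g + 1)^2 - 1)/(7*g^2 + 7*g - 1)^3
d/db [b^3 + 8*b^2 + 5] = b*(3*b + 16)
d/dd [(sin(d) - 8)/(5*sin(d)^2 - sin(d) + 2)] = (-5*sin(d)^2 + 80*sin(d) - 6)*cos(d)/(5*sin(d)^2 - sin(d) + 2)^2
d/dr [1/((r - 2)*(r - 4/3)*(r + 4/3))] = 9*(-27*r^2 + 36*r + 16)/(81*r^6 - 324*r^5 + 36*r^4 + 1152*r^3 - 896*r^2 - 1024*r + 1024)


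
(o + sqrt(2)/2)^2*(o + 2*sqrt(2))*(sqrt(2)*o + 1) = sqrt(2)*o^4 + 7*o^3 + 15*sqrt(2)*o^2/2 + 13*o/2 + sqrt(2)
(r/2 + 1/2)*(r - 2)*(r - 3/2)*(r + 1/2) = r^4/2 - r^3 - 7*r^2/8 + 11*r/8 + 3/4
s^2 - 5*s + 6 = (s - 3)*(s - 2)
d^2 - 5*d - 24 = (d - 8)*(d + 3)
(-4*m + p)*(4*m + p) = -16*m^2 + p^2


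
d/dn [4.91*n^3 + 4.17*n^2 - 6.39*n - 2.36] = 14.73*n^2 + 8.34*n - 6.39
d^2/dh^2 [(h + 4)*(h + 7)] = 2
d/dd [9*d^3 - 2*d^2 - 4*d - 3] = 27*d^2 - 4*d - 4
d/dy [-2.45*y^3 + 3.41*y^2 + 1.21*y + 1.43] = -7.35*y^2 + 6.82*y + 1.21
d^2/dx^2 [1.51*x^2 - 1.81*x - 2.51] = 3.02000000000000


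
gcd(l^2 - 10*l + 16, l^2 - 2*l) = l - 2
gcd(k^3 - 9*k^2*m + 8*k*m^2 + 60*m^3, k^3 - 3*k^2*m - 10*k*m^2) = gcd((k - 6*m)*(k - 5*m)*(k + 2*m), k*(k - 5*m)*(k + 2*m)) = k^2 - 3*k*m - 10*m^2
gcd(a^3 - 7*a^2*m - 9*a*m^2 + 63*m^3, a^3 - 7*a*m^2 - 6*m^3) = a - 3*m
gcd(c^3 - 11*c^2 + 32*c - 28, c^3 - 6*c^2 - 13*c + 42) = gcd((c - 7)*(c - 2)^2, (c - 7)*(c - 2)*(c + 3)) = c^2 - 9*c + 14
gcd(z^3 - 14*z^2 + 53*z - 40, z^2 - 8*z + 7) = z - 1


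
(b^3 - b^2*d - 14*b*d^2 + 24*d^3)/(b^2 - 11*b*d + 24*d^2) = (b^2 + 2*b*d - 8*d^2)/(b - 8*d)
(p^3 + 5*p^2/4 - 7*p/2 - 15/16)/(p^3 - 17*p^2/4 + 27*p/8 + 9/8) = (p + 5/2)/(p - 3)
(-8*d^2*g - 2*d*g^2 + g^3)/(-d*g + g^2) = (8*d^2 + 2*d*g - g^2)/(d - g)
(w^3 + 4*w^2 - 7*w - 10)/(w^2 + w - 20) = (w^2 - w - 2)/(w - 4)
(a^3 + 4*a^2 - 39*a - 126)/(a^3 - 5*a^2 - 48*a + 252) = (a + 3)/(a - 6)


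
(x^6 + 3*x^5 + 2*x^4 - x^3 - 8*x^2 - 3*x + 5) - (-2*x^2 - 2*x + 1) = x^6 + 3*x^5 + 2*x^4 - x^3 - 6*x^2 - x + 4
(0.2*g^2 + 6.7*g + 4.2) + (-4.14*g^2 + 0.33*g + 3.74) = -3.94*g^2 + 7.03*g + 7.94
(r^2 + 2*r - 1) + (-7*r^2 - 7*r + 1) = -6*r^2 - 5*r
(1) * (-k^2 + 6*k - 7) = -k^2 + 6*k - 7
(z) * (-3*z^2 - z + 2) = -3*z^3 - z^2 + 2*z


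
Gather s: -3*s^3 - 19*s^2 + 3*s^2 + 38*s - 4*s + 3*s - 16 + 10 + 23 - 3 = -3*s^3 - 16*s^2 + 37*s + 14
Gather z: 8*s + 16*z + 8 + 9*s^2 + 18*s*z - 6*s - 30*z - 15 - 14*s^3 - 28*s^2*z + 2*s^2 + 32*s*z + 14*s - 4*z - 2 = -14*s^3 + 11*s^2 + 16*s + z*(-28*s^2 + 50*s - 18) - 9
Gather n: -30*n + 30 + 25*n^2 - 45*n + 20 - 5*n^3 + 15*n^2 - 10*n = -5*n^3 + 40*n^2 - 85*n + 50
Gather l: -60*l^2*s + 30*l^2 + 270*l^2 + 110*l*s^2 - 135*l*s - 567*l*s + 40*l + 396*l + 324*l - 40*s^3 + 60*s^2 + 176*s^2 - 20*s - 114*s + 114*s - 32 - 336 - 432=l^2*(300 - 60*s) + l*(110*s^2 - 702*s + 760) - 40*s^3 + 236*s^2 - 20*s - 800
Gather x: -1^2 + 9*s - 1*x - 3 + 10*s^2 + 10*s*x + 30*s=10*s^2 + 39*s + x*(10*s - 1) - 4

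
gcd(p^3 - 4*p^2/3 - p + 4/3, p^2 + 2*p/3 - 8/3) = p - 4/3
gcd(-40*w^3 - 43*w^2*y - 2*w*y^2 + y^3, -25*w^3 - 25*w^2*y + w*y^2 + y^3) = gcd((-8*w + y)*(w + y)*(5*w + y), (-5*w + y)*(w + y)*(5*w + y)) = 5*w^2 + 6*w*y + y^2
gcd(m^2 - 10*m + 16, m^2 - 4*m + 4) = m - 2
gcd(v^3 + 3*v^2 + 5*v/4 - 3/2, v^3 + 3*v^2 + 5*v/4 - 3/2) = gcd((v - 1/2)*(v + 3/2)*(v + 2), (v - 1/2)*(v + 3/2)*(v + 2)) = v^3 + 3*v^2 + 5*v/4 - 3/2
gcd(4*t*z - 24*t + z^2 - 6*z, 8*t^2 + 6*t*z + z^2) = 4*t + z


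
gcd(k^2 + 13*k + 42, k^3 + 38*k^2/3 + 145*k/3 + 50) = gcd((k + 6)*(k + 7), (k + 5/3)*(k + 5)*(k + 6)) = k + 6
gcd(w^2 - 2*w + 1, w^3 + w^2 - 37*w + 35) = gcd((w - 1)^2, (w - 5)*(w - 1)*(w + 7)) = w - 1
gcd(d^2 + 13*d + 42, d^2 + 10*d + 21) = d + 7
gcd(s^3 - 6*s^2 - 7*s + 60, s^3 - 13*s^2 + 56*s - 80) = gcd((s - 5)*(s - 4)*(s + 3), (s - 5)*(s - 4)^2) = s^2 - 9*s + 20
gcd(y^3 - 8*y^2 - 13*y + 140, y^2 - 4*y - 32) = y + 4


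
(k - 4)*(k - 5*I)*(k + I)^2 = k^4 - 4*k^3 - 3*I*k^3 + 9*k^2 + 12*I*k^2 - 36*k + 5*I*k - 20*I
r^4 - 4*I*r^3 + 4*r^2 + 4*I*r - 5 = (r - 1)*(r + 1)*(r - 5*I)*(r + I)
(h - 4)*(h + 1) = h^2 - 3*h - 4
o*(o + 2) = o^2 + 2*o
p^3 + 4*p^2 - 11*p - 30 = (p - 3)*(p + 2)*(p + 5)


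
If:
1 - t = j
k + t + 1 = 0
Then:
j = 1 - t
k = -t - 1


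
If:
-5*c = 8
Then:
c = -8/5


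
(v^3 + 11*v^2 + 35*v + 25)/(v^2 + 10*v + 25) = v + 1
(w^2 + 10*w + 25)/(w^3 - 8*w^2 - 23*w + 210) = (w + 5)/(w^2 - 13*w + 42)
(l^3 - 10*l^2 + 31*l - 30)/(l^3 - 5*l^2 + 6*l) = (l - 5)/l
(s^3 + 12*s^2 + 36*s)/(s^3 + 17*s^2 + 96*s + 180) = s/(s + 5)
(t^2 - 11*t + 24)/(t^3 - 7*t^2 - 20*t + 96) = 1/(t + 4)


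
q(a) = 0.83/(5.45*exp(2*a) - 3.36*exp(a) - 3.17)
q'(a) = 0.83*(-10.9*exp(2*a) + 3.36*exp(a))/(5.45*exp(2*a) - 3.36*exp(a) - 3.17)^2 = (2.7888 - 9.047*exp(a))*exp(a)/(-5.45*exp(2*a) + 3.36*exp(a) + 3.17)^2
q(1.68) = 0.01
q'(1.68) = -0.01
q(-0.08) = -0.51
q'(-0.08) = -1.94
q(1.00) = 0.03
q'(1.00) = -0.08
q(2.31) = 0.00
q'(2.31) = -0.00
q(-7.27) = -0.26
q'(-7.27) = 0.00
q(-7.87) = -0.26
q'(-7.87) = 0.00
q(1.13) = 0.02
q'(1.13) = -0.05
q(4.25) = 0.00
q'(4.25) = -0.00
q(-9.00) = -0.26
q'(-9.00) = 0.00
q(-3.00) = -0.25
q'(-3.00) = 0.01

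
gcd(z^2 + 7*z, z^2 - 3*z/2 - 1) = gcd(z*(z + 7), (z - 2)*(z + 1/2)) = 1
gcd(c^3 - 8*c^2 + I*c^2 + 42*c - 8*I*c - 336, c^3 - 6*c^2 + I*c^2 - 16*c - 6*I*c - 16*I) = c - 8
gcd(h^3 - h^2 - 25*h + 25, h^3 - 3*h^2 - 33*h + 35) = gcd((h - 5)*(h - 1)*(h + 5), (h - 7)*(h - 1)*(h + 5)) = h^2 + 4*h - 5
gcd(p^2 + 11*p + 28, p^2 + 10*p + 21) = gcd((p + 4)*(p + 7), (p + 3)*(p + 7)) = p + 7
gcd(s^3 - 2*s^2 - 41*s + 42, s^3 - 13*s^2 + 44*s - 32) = s - 1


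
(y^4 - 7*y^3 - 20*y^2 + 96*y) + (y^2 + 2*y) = y^4 - 7*y^3 - 19*y^2 + 98*y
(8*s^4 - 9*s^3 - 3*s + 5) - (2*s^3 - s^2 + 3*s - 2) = 8*s^4 - 11*s^3 + s^2 - 6*s + 7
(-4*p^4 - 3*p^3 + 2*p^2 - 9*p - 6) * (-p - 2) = 4*p^5 + 11*p^4 + 4*p^3 + 5*p^2 + 24*p + 12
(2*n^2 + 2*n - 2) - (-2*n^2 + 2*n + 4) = 4*n^2 - 6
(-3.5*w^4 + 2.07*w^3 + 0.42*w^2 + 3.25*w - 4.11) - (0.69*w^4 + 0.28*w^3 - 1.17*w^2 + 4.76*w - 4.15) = -4.19*w^4 + 1.79*w^3 + 1.59*w^2 - 1.51*w + 0.04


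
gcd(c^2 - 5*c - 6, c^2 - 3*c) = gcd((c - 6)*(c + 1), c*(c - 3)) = 1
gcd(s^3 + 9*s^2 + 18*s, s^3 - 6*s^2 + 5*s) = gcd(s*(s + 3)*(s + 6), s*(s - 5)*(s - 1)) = s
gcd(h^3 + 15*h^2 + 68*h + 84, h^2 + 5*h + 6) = h + 2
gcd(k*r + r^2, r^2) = r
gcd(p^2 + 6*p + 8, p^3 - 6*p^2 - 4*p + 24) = p + 2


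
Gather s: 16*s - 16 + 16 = 16*s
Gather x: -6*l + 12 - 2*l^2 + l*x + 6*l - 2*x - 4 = -2*l^2 + x*(l - 2) + 8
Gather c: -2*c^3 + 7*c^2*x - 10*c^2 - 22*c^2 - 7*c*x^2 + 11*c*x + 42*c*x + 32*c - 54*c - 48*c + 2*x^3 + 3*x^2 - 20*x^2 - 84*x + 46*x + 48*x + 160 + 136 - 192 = -2*c^3 + c^2*(7*x - 32) + c*(-7*x^2 + 53*x - 70) + 2*x^3 - 17*x^2 + 10*x + 104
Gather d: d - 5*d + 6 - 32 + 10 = -4*d - 16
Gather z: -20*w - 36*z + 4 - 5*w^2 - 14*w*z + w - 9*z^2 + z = -5*w^2 - 19*w - 9*z^2 + z*(-14*w - 35) + 4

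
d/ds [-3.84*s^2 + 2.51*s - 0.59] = 2.51 - 7.68*s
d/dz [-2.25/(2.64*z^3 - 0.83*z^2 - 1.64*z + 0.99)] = (17.82*z^2 - 3.735*z - 3.69)/(2.64*z^3 - 0.83*z^2 - 1.64*z + 0.99)^2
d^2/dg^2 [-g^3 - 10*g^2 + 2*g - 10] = -6*g - 20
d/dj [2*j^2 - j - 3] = 4*j - 1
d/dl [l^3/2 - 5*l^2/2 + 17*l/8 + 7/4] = 3*l^2/2 - 5*l + 17/8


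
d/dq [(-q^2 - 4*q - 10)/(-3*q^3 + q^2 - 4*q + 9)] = (-3*q^4 - 24*q^3 - 82*q^2 + 2*q - 76)/(9*q^6 - 6*q^5 + 25*q^4 - 62*q^3 + 34*q^2 - 72*q + 81)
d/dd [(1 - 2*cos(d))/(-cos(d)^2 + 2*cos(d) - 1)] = sin(2*d)/(cos(d) - 1)^3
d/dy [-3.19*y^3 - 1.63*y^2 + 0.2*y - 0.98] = -9.57*y^2 - 3.26*y + 0.2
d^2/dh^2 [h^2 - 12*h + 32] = 2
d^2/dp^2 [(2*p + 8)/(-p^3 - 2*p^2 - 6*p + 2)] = 4*(-(p + 4)*(3*p^2 + 4*p + 6)^2 + (3*p^2 + 4*p + (p + 4)*(3*p + 2) + 6)*(p^3 + 2*p^2 + 6*p - 2))/(p^3 + 2*p^2 + 6*p - 2)^3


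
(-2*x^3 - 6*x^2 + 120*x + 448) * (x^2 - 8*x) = -2*x^5 + 10*x^4 + 168*x^3 - 512*x^2 - 3584*x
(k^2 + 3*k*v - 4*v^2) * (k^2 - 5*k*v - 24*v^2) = k^4 - 2*k^3*v - 43*k^2*v^2 - 52*k*v^3 + 96*v^4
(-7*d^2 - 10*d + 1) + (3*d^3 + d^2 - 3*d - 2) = 3*d^3 - 6*d^2 - 13*d - 1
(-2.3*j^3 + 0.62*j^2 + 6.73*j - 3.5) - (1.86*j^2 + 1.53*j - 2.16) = -2.3*j^3 - 1.24*j^2 + 5.2*j - 1.34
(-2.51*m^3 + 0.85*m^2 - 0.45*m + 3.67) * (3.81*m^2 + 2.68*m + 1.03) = -9.5631*m^5 - 3.4883*m^4 - 2.0218*m^3 + 13.6522*m^2 + 9.3721*m + 3.7801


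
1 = 1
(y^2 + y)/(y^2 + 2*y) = (y + 1)/(y + 2)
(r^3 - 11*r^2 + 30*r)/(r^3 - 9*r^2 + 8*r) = (r^2 - 11*r + 30)/(r^2 - 9*r + 8)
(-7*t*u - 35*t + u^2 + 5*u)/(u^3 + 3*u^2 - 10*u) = (-7*t + u)/(u*(u - 2))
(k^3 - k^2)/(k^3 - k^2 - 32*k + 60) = k^2*(k - 1)/(k^3 - k^2 - 32*k + 60)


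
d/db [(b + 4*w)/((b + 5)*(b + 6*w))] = (-(b + 5)*(b + 4*w) + (b + 5)*(b + 6*w) - (b + 4*w)*(b + 6*w))/((b + 5)^2*(b + 6*w)^2)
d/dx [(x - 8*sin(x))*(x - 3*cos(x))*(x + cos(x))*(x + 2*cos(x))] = -8*x^3*cos(x) + 4*x^3 - 24*x^2*sin(x) + 7*x^2*sin(2*x) + 9*x*sin(x)/2 + 9*x*sin(3*x)/2 + 14*x*cos(x) - 7*x*cos(2*x) + 42*x*cos(3*x) - 7*x + 14*sin(x) + 14*sin(3*x) - 9*cos(x)/2 + 48*cos(2*x)^2 + 24*cos(2*x) - 3*cos(3*x)/2 - 24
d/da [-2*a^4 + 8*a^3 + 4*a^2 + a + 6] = -8*a^3 + 24*a^2 + 8*a + 1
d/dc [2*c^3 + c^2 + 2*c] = 6*c^2 + 2*c + 2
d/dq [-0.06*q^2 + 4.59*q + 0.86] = 4.59 - 0.12*q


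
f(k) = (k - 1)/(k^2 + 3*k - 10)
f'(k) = (-2*k - 3)*(k - 1)/(k^2 + 3*k - 10)^2 + 1/(k^2 + 3*k - 10) = (k^2 + 3*k - (k - 1)*(2*k + 3) - 10)/(k^2 + 3*k - 10)^2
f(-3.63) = 0.60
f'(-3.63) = -0.46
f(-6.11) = -0.79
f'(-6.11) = -0.70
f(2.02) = 7.26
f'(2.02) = -357.16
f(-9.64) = -0.20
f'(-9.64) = -0.04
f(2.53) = 0.38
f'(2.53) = -0.52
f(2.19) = 0.87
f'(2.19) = -3.97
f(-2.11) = 0.26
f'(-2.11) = -0.11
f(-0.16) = 0.11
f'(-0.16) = -0.07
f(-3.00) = 0.40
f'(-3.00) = -0.22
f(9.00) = 0.08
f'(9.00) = -0.00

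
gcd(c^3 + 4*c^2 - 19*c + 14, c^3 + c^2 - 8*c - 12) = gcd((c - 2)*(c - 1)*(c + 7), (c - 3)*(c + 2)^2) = 1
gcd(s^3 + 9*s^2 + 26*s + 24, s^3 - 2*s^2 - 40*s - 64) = s^2 + 6*s + 8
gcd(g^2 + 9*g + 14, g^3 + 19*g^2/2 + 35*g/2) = g + 7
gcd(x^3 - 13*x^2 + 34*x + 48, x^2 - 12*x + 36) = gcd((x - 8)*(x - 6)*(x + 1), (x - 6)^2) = x - 6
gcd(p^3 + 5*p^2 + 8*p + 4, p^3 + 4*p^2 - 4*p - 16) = p + 2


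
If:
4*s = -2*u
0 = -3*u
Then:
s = 0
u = 0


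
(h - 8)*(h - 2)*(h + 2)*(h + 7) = h^4 - h^3 - 60*h^2 + 4*h + 224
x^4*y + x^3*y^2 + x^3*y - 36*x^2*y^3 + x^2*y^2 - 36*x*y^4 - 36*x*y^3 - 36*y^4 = (x - 6*y)*(x + y)*(x + 6*y)*(x*y + y)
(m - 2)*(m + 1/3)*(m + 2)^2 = m^4 + 7*m^3/3 - 10*m^2/3 - 28*m/3 - 8/3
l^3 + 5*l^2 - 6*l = l*(l - 1)*(l + 6)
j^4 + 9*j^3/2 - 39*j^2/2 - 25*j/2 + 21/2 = (j - 3)*(j - 1/2)*(j + 1)*(j + 7)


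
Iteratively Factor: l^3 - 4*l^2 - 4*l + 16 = (l - 2)*(l^2 - 2*l - 8) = (l - 2)*(l + 2)*(l - 4)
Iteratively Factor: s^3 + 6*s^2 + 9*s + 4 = (s + 1)*(s^2 + 5*s + 4) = (s + 1)*(s + 4)*(s + 1)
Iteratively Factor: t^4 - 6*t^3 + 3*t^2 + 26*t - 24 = (t + 2)*(t^3 - 8*t^2 + 19*t - 12) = (t - 4)*(t + 2)*(t^2 - 4*t + 3) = (t - 4)*(t - 3)*(t + 2)*(t - 1)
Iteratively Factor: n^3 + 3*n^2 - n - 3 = (n + 1)*(n^2 + 2*n - 3) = (n + 1)*(n + 3)*(n - 1)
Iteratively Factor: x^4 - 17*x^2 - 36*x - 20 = (x + 2)*(x^3 - 2*x^2 - 13*x - 10) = (x + 1)*(x + 2)*(x^2 - 3*x - 10) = (x + 1)*(x + 2)^2*(x - 5)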